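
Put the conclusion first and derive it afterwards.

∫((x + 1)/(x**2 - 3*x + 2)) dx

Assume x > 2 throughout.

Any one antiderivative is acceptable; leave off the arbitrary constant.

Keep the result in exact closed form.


The answer is 3*log(x - 2) - 2*log(x - 1).
Step 1. Decompose ∫((x + 1)/(x**2 - 3*x + 2)) dx by partial fractions, (x + 1)/(x**2 - 3*x + 2) = -2/(x - 1) + 3/(x - 2): now ∫(3/(x - 2)) dx + ∫(-2/(x - 1)) dx.
Step 2. Evaluate the standard form [assuming x > 1]: now -2*log(x - 1) + ∫(3/(x - 2)) dx.
Step 3. Evaluate the standard form [assuming x > 2]: now 3*log(x - 2) - 2*log(x - 1).
Answer: 3*log(x - 2) - 2*log(x - 1).


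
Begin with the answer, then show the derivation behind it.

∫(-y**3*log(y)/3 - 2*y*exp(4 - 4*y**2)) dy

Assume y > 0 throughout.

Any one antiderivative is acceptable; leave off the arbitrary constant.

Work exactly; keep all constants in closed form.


The answer is -y**4*log(y)/12 + y**4/48 + exp(4 - 4*y**2)/4.
Step 1. Rewrite: now ∫(-2*y*exp(4 - 4*y**2)) dy + ∫(-y**3*log(y)/3) dy.
Step 2. Substitute u = y**2 - 1, turning ∫(-2*y*exp(4 - 4*y**2)) dy into ∫(-exp(-4*u)) du: now ∫(-y**3*log(y)/3) dy + ∫(-exp(-4*u)) du.
Step 3. Evaluate the standard form: now ∫(-y**3*log(y)/3) dy + exp(-4*u)/4.
Step 4. Substitute back u = y**2 - 1: now exp(4 - 4*y**2)/4 + ∫(-y**3*log(y)/3) dy.
Step 5. Integrate ∫(-y**3*log(y)/3) dy by parts with u = log(y), dv = (-y**3/3) dy, so v = -y**4/12 [assuming y > 0]: now -y**4*log(y)/12 + exp(4 - 4*y**2)/4 + ∫(y**3/12) dy.
Step 6. Evaluate the standard form: now -y**4*log(y)/12 + y**4/48 + exp(4 - 4*y**2)/4.
Answer: -y**4*log(y)/12 + y**4/48 + exp(4 - 4*y**2)/4.


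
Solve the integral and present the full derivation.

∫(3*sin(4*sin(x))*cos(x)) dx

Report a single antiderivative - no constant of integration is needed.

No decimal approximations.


Step 1. Substitute u = sin(x), turning ∫(3*sin(4*sin(x))*cos(x)) dx into ∫(3*sin(4*u)) du: now ∫(3*sin(4*u)) du.
Step 2. Evaluate the standard form: now -3*cos(4*u)/4.
Step 3. Substitute back u = sin(x): now -3*cos(4*sin(x))/4.
Answer: -3*cos(4*sin(x))/4.


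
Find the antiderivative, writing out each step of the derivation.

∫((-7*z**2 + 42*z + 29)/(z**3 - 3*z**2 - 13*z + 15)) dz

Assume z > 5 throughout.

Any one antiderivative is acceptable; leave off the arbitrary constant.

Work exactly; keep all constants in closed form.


Step 1. Decompose ∫((-7*z**2 + 42*z + 29)/(z**3 - 3*z**2 - 13*z + 15)) dz by partial fractions, (-7*z**2 + 42*z + 29)/(z**3 - 3*z**2 - 13*z + 15) = -5/(z + 3) - 4/(z - 1) + 2/(z - 5): now ∫(2/(z - 5)) dz + ∫(-4/(z - 1)) dz + ∫(-5/(z + 3)) dz.
Step 2. Evaluate the standard form [assuming z > -3]: now -5*log(z + 3) + ∫(2/(z - 5)) dz + ∫(-4/(z - 1)) dz.
Step 3. Evaluate the standard form [assuming z > 1]: now -4*log(z - 1) - 5*log(z + 3) + ∫(2/(z - 5)) dz.
Step 4. Evaluate the standard form [assuming z > 5]: now 2*log(z - 5) - 4*log(z - 1) - 5*log(z + 3).
Answer: 2*log(z - 5) - 4*log(z - 1) - 5*log(z + 3).


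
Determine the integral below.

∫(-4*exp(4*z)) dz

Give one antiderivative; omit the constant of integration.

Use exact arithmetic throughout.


Answer: -exp(4*z).


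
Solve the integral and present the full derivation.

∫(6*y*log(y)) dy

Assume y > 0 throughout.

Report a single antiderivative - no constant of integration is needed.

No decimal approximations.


Step 1. Integrate ∫(6*y*log(y)) dy by parts with u = log(y), dv = (6*y) dy, so v = 3*y**2 [assuming y > 0]: now 3*y**2*log(y) + ∫(-3*y) dy.
Step 2. Evaluate the standard form: now 3*y**2*log(y) - 3*y**2/2.
Answer: 3*y**2*log(y) - 3*y**2/2.


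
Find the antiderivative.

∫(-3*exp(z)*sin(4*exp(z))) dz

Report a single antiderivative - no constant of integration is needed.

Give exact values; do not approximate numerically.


Answer: 3*cos(4*exp(z))/4.


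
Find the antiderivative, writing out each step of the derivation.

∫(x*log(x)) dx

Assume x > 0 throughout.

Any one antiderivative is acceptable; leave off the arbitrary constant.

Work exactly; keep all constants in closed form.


Step 1. Integrate ∫(x*log(x)) dx by parts with u = log(x), dv = (x) dx, so v = x**2/2 [assuming x > 0]: now x**2*log(x)/2 + ∫(-x/2) dx.
Step 2. Evaluate the standard form: now x**2*log(x)/2 - x**2/4.
Answer: x**2*log(x)/2 - x**2/4.


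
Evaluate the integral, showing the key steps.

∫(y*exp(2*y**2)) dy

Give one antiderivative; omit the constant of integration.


Step 1. Substitute u = y**2, turning ∫(y*exp(2*y**2)) dy into ∫(exp(2*u)/2) du: now ∫(exp(2*u)/2) du.
Step 2. Evaluate the standard form: now exp(2*u)/4.
Step 3. Substitute back u = y**2: now exp(2*y**2)/4.
Answer: exp(2*y**2)/4.


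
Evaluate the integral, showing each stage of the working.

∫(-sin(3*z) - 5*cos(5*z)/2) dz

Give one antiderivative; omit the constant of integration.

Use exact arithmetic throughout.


Step 1. Rewrite: now ∫(-sin(3*z)) dz + ∫(-5*cos(5*z)/2) dz.
Step 2. Evaluate the standard form: now -sin(5*z)/2 + ∫(-sin(3*z)) dz.
Step 3. Evaluate the standard form: now -sin(5*z)/2 + cos(3*z)/3.
Answer: -sin(5*z)/2 + cos(3*z)/3.


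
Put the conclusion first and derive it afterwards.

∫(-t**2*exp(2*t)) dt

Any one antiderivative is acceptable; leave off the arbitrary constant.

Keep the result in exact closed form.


The answer is -t**2*exp(2*t)/2 + t*exp(2*t)/2 - exp(2*t)/4.
Step 1. Integrate ∫(-t**2*exp(2*t)) dt by parts with u = t**2, dv = (-exp(2*t)) dt, so v = -exp(2*t)/2: now -t**2*exp(2*t)/2 + ∫(t*exp(2*t)) dt.
Step 2. Integrate ∫(t*exp(2*t)) dt by parts with u = t, dv = (exp(2*t)) dt, so v = exp(2*t)/2: now -t**2*exp(2*t)/2 + t*exp(2*t)/2 + ∫(-exp(2*t)/2) dt.
Step 3. Evaluate the standard form: now -t**2*exp(2*t)/2 + t*exp(2*t)/2 - exp(2*t)/4.
Answer: -t**2*exp(2*t)/2 + t*exp(2*t)/2 - exp(2*t)/4.


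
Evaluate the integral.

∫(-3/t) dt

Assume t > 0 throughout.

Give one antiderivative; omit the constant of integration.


Answer: -3*log(t).


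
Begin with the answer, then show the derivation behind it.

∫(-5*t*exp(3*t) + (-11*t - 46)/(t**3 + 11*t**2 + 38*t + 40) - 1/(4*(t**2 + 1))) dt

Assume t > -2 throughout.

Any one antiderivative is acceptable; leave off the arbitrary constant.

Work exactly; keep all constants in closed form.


The answer is -5*t*exp(3*t)/3 + 5*exp(3*t)/9 - 4*log(t + 2) + log(t + 4) + 3*log(t + 5) - atan(t)/4.
Step 1. Rewrite: now ∫(-5*t*exp(3*t)) dt + ∫((-11*t - 46)/(t**3 + 11*t**2 + 38*t + 40)) dt + ∫(-1/(4*(t**2 + 1))) dt.
Step 2. Integrate ∫(-5*t*exp(3*t)) dt by parts with u = t, dv = (-5*exp(3*t)) dt, so v = -5*exp(3*t)/3: now -5*t*exp(3*t)/3 + ∫((-11*t - 46)/(t**3 + 11*t**2 + 38*t + 40)) dt + ∫(-1/(4*(t**2 + 1))) dt + ∫(5*exp(3*t)/3) dt.
Step 3. Evaluate the standard form: now -5*t*exp(3*t)/3 + 5*exp(3*t)/9 + ∫((-11*t - 46)/(t**3 + 11*t**2 + 38*t + 40)) dt + ∫(-1/(4*(t**2 + 1))) dt.
Step 4. Evaluate the standard form: now -5*t*exp(3*t)/3 + 5*exp(3*t)/9 - atan(t)/4 + ∫((-11*t - 46)/(t**3 + 11*t**2 + 38*t + 40)) dt.
Step 5. Decompose ∫((-11*t - 46)/(t**3 + 11*t**2 + 38*t + 40)) dt by partial fractions, (-11*t - 46)/(t**3 + 11*t**2 + 38*t + 40) = 3/(t + 5) + 1/(t + 4) - 4/(t + 2): now -5*t*exp(3*t)/3 + 5*exp(3*t)/9 - atan(t)/4 + ∫(-4/(t + 2)) dt + ∫(1/(t + 4)) dt + ∫(3/(t + 5)) dt.
Step 6. Evaluate the standard form [assuming t > -4]: now -5*t*exp(3*t)/3 + 5*exp(3*t)/9 + log(t + 4) - atan(t)/4 + ∫(-4/(t + 2)) dt + ∫(3/(t + 5)) dt.
Step 7. Evaluate the standard form [assuming t > -2]: now -5*t*exp(3*t)/3 + 5*exp(3*t)/9 - 4*log(t + 2) + log(t + 4) - atan(t)/4 + ∫(3/(t + 5)) dt.
Step 8. Evaluate the standard form [assuming t > -5]: now -5*t*exp(3*t)/3 + 5*exp(3*t)/9 - 4*log(t + 2) + log(t + 4) + 3*log(t + 5) - atan(t)/4.
Answer: -5*t*exp(3*t)/3 + 5*exp(3*t)/9 - 4*log(t + 2) + log(t + 4) + 3*log(t + 5) - atan(t)/4.


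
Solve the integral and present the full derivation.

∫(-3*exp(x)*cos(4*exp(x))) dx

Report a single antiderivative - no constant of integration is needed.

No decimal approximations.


Step 1. Substitute u = exp(x), turning ∫(-3*exp(x)*cos(4*exp(x))) dx into ∫(-3*cos(4*u)) du: now ∫(-3*cos(4*u)) du.
Step 2. Evaluate the standard form: now -3*sin(4*u)/4.
Step 3. Substitute back u = exp(x): now -3*sin(4*exp(x))/4.
Answer: -3*sin(4*exp(x))/4.


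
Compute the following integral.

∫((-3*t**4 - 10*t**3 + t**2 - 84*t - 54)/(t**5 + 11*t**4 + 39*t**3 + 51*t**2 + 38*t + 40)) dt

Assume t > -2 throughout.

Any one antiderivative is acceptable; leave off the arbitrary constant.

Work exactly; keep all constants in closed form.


Answer: 5*log(t + 2) - 5*log(t + 4) - 3*log(t + 5) - 2*atan(t).


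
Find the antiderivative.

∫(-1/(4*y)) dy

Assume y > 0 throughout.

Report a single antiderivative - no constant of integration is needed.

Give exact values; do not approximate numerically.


Answer: -log(y)/4.


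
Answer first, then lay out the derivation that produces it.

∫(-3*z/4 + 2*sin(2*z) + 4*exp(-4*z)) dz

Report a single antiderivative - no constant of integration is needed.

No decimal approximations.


The answer is -3*z**2/8 - cos(2*z) - exp(-4*z).
Step 1. Rewrite: now ∫(-3*z/4) dz + ∫(4*exp(-4*z)) dz + ∫(2*sin(2*z)) dz.
Step 2. Evaluate the standard form: now -cos(2*z) + ∫(-3*z/4) dz + ∫(4*exp(-4*z)) dz.
Step 3. Evaluate the standard form: now -cos(2*z) + ∫(-3*z/4) dz - exp(-4*z).
Step 4. Evaluate the standard form: now -3*z**2/8 - cos(2*z) - exp(-4*z).
Answer: -3*z**2/8 - cos(2*z) - exp(-4*z).


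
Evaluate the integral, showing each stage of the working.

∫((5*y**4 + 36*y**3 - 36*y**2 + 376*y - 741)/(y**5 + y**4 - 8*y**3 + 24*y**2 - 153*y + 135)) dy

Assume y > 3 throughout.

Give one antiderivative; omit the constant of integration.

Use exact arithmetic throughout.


Step 1. Decompose ∫((5*y**4 + 36*y**3 - 36*y**2 + 376*y - 741)/(y**5 + y**4 - 8*y**3 + 24*y**2 - 153*y + 135)) dy by partial fractions, (5*y**4 + 36*y**3 - 36*y**2 + 376*y - 741)/(y**5 + y**4 - 8*y**3 + 24*y**2 - 153*y + 135) = -2/(y**2 + 9) - 3/(y + 5) + 3/(y - 1) + 5/(y - 3): now ∫(5/(y - 3)) dy + ∫(3/(y - 1)) dy + ∫(-3/(y + 5)) dy + ∫(-2/(y**2 + 9)) dy.
Step 2. Evaluate the standard form [assuming y > -5]: now -3*log(y + 5) + ∫(5/(y - 3)) dy + ∫(3/(y - 1)) dy + ∫(-2/(y**2 + 9)) dy.
Step 3. Evaluate the standard form [assuming y > 3]: now 5*log(y - 3) - 3*log(y + 5) + ∫(3/(y - 1)) dy + ∫(-2/(y**2 + 9)) dy.
Step 4. Evaluate the standard form [assuming y > 1]: now 5*log(y - 3) + 3*log(y - 1) - 3*log(y + 5) + ∫(-2/(y**2 + 9)) dy.
Step 5. Evaluate the standard form: now 5*log(y - 3) + 3*log(y - 1) - 3*log(y + 5) - 2*atan(y/3)/3.
Answer: 5*log(y - 3) + 3*log(y - 1) - 3*log(y + 5) - 2*atan(y/3)/3.


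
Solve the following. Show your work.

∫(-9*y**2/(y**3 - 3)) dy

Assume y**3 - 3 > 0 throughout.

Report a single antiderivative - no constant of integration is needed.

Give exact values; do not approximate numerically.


Step 1. Substitute u = y**3 - 3, turning ∫(-9*y**2/(y**3 - 3)) dy into ∫(-3/u) du: now ∫(-3/u) du.
Step 2. Evaluate the standard form [assuming u > 0]: now -3*log(u).
Step 3. Substitute back u = y**3 - 3: now -3*log(y**3 - 3).
Answer: -3*log(y**3 - 3).


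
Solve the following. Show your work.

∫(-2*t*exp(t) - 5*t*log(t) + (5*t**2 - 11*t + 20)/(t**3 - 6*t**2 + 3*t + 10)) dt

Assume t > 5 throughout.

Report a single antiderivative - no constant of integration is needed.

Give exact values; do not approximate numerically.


Step 1. Rewrite: now ∫(-2*t*exp(t)) dt + ∫(-5*t*log(t)) dt + ∫((5*t**2 - 11*t + 20)/(t**3 - 6*t**2 + 3*t + 10)) dt.
Step 2. Integrate ∫(-5*t*log(t)) dt by parts with u = log(t), dv = (-5*t) dt, so v = -5*t**2/2 [assuming t > 0]: now -5*t**2*log(t)/2 + ∫(5*t/2) dt + ∫(-2*t*exp(t)) dt + ∫((5*t**2 - 11*t + 20)/(t**3 - 6*t**2 + 3*t + 10)) dt.
Step 3. Evaluate the standard form: now -5*t**2*log(t)/2 + 5*t**2/4 + ∫(-2*t*exp(t)) dt + ∫((5*t**2 - 11*t + 20)/(t**3 - 6*t**2 + 3*t + 10)) dt.
Step 4. Decompose ∫((5*t**2 - 11*t + 20)/(t**3 - 6*t**2 + 3*t + 10)) dt by partial fractions, (5*t**2 - 11*t + 20)/(t**3 - 6*t**2 + 3*t + 10) = 2/(t + 1) - 2/(t - 2) + 5/(t - 5): now -5*t**2*log(t)/2 + 5*t**2/4 + ∫(-2*t*exp(t)) dt + ∫(5/(t - 5)) dt + ∫(-2/(t - 2)) dt + ∫(2/(t + 1)) dt.
Step 5. Evaluate the standard form [assuming t > -1]: now -5*t**2*log(t)/2 + 5*t**2/4 + 2*log(t + 1) + ∫(-2*t*exp(t)) dt + ∫(5/(t - 5)) dt + ∫(-2/(t - 2)) dt.
Step 6. Evaluate the standard form [assuming t > 5]: now -5*t**2*log(t)/2 + 5*t**2/4 + 5*log(t - 5) + 2*log(t + 1) + ∫(-2*t*exp(t)) dt + ∫(-2/(t - 2)) dt.
Step 7. Evaluate the standard form [assuming t > 2]: now -5*t**2*log(t)/2 + 5*t**2/4 + 5*log(t - 5) - 2*log(t - 2) + 2*log(t + 1) + ∫(-2*t*exp(t)) dt.
Step 8. Integrate ∫(-2*t*exp(t)) dt by parts with u = t, dv = (-2*exp(t)) dt, so v = -2*exp(t): now -5*t**2*log(t)/2 + 5*t**2/4 - 2*t*exp(t) + 5*log(t - 5) - 2*log(t - 2) + 2*log(t + 1) + ∫(2*exp(t)) dt.
Step 9. Evaluate the standard form: now -5*t**2*log(t)/2 + 5*t**2/4 - 2*t*exp(t) + 2*exp(t) + 5*log(t - 5) - 2*log(t - 2) + 2*log(t + 1).
Answer: -5*t**2*log(t)/2 + 5*t**2/4 - 2*t*exp(t) + 2*exp(t) + 5*log(t - 5) - 2*log(t - 2) + 2*log(t + 1).


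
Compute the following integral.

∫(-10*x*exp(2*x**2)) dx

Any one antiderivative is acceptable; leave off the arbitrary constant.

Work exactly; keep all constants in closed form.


Answer: -5*exp(2*x**2)/2.


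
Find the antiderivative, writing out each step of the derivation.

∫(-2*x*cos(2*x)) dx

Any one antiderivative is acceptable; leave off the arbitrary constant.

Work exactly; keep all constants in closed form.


Step 1. Integrate ∫(-2*x*cos(2*x)) dx by parts with u = x, dv = (-2*cos(2*x)) dx, so v = -sin(2*x): now -x*sin(2*x) + ∫(sin(2*x)) dx.
Step 2. Evaluate the standard form: now -x*sin(2*x) - cos(2*x)/2.
Answer: -x*sin(2*x) - cos(2*x)/2.


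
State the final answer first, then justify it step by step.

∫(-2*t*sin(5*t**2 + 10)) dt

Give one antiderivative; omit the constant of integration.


The answer is cos(5*t**2 + 10)/5.
Step 1. Substitute u = t**2 + 2, turning ∫(-2*t*sin(5*t**2 + 10)) dt into ∫(-sin(5*u)) du: now ∫(-sin(5*u)) du.
Step 2. Evaluate the standard form: now cos(5*u)/5.
Step 3. Substitute back u = t**2 + 2: now cos(5*t**2 + 10)/5.
Answer: cos(5*t**2 + 10)/5.


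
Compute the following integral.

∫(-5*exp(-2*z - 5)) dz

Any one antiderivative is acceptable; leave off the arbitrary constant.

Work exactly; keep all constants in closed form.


Answer: 5*exp(-2*z - 5)/2.


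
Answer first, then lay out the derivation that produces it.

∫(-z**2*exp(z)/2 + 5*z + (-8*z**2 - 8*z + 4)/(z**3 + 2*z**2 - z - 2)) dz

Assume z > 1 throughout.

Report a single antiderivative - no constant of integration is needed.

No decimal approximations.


The answer is -z**2*exp(z)/2 + 5*z**2/2 + z*exp(z) - exp(z) - 2*log(z - 1) - 2*log(z + 1) - 4*log(z + 2).
Step 1. Rewrite: now ∫(5*z) dz + ∫(-z**2*exp(z)/2) dz + ∫((-8*z**2 - 8*z + 4)/(z**3 + 2*z**2 - z - 2)) dz.
Step 2. Integrate ∫(-z**2*exp(z)/2) dz by parts with u = z**2, dv = (-exp(z)/2) dz, so v = -exp(z)/2: now -z**2*exp(z)/2 + ∫(5*z) dz + ∫(z*exp(z)) dz + ∫((-8*z**2 - 8*z + 4)/(z**3 + 2*z**2 - z - 2)) dz.
Step 3. Integrate ∫(z*exp(z)) dz by parts with u = z, dv = (exp(z)) dz, so v = exp(z): now -z**2*exp(z)/2 + z*exp(z) + ∫(5*z) dz + ∫((-8*z**2 - 8*z + 4)/(z**3 + 2*z**2 - z - 2)) dz + ∫(-exp(z)) dz.
Step 4. Evaluate the standard form: now -z**2*exp(z)/2 + z*exp(z) - exp(z) + ∫(5*z) dz + ∫((-8*z**2 - 8*z + 4)/(z**3 + 2*z**2 - z - 2)) dz.
Step 5. Evaluate the standard form: now -z**2*exp(z)/2 + 5*z**2/2 + z*exp(z) - exp(z) + ∫((-8*z**2 - 8*z + 4)/(z**3 + 2*z**2 - z - 2)) dz.
Step 6. Decompose ∫((-8*z**2 - 8*z + 4)/(z**3 + 2*z**2 - z - 2)) dz by partial fractions, (-8*z**2 - 8*z + 4)/(z**3 + 2*z**2 - z - 2) = -4/(z + 2) - 2/(z + 1) - 2/(z - 1): now -z**2*exp(z)/2 + 5*z**2/2 + z*exp(z) - exp(z) + ∫(-2/(z - 1)) dz + ∫(-2/(z + 1)) dz + ∫(-4/(z + 2)) dz.
Step 7. Evaluate the standard form [assuming z > 1]: now -z**2*exp(z)/2 + 5*z**2/2 + z*exp(z) - exp(z) - 2*log(z - 1) + ∫(-2/(z + 1)) dz + ∫(-4/(z + 2)) dz.
Step 8. Evaluate the standard form [assuming z > -2]: now -z**2*exp(z)/2 + 5*z**2/2 + z*exp(z) - exp(z) - 2*log(z - 1) - 4*log(z + 2) + ∫(-2/(z + 1)) dz.
Step 9. Evaluate the standard form [assuming z > -1]: now -z**2*exp(z)/2 + 5*z**2/2 + z*exp(z) - exp(z) - 2*log(z - 1) - 2*log(z + 1) - 4*log(z + 2).
Answer: -z**2*exp(z)/2 + 5*z**2/2 + z*exp(z) - exp(z) - 2*log(z - 1) - 2*log(z + 1) - 4*log(z + 2).


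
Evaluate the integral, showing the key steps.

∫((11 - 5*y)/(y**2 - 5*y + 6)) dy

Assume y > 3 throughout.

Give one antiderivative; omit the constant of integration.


Step 1. Decompose ∫((11 - 5*y)/(y**2 - 5*y + 6)) dy by partial fractions, (11 - 5*y)/(y**2 - 5*y + 6) = -1/(y - 2) - 4/(y - 3): now ∫(-4/(y - 3)) dy + ∫(-1/(y - 2)) dy.
Step 2. Evaluate the standard form [assuming y > 3]: now -4*log(y - 3) + ∫(-1/(y - 2)) dy.
Step 3. Evaluate the standard form [assuming y > 2]: now -4*log(y - 3) - log(y - 2).
Answer: -4*log(y - 3) - log(y - 2).


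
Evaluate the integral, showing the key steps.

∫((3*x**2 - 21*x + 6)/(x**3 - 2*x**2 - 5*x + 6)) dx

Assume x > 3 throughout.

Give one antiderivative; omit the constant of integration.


Step 1. Decompose ∫((3*x**2 - 21*x + 6)/(x**3 - 2*x**2 - 5*x + 6)) dx by partial fractions, (3*x**2 - 21*x + 6)/(x**3 - 2*x**2 - 5*x + 6) = 4/(x + 2) + 2/(x - 1) - 3/(x - 3): now ∫(-3/(x - 3)) dx + ∫(2/(x - 1)) dx + ∫(4/(x + 2)) dx.
Step 2. Evaluate the standard form [assuming x > 1]: now 2*log(x - 1) + ∫(-3/(x - 3)) dx + ∫(4/(x + 2)) dx.
Step 3. Evaluate the standard form [assuming x > -2]: now 2*log(x - 1) + 4*log(x + 2) + ∫(-3/(x - 3)) dx.
Step 4. Evaluate the standard form [assuming x > 3]: now -3*log(x - 3) + 2*log(x - 1) + 4*log(x + 2).
Answer: -3*log(x - 3) + 2*log(x - 1) + 4*log(x + 2).


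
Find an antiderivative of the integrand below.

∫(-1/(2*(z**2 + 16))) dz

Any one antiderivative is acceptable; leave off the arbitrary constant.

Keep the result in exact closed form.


Answer: -atan(z/4)/8.


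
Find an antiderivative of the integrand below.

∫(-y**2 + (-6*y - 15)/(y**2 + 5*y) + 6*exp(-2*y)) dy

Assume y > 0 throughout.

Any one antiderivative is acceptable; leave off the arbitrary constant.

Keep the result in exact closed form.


Answer: -y**3/3 - 3*log(y) - 3*log(y + 5) - 3*exp(-2*y).


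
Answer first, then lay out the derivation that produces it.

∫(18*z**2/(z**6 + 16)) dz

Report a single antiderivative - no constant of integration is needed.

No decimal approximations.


The answer is 3*atan(z**3/4)/2.
Step 1. Substitute u = z**3, turning ∫(18*z**2/(z**6 + 16)) dz into ∫(6/(u**2 + 16)) du: now ∫(6/(u**2 + 16)) du.
Step 2. Evaluate the standard form: now 3*atan(u/4)/2.
Step 3. Substitute back u = z**3: now 3*atan(z**3/4)/2.
Answer: 3*atan(z**3/4)/2.


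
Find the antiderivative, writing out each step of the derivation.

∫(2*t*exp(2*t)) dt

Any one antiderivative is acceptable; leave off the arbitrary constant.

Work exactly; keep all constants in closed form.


Step 1. Integrate ∫(2*t*exp(2*t)) dt by parts with u = t, dv = (2*exp(2*t)) dt, so v = exp(2*t): now t*exp(2*t) + ∫(-exp(2*t)) dt.
Step 2. Evaluate the standard form: now t*exp(2*t) - exp(2*t)/2.
Answer: t*exp(2*t) - exp(2*t)/2.


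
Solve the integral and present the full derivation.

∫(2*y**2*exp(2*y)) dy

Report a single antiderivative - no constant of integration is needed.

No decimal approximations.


Step 1. Integrate ∫(2*y**2*exp(2*y)) dy by parts with u = y**2, dv = (2*exp(2*y)) dy, so v = exp(2*y): now y**2*exp(2*y) + ∫(-2*y*exp(2*y)) dy.
Step 2. Integrate ∫(-2*y*exp(2*y)) dy by parts with u = y, dv = (-2*exp(2*y)) dy, so v = -exp(2*y): now y**2*exp(2*y) - y*exp(2*y) + ∫(exp(2*y)) dy.
Step 3. Evaluate the standard form: now y**2*exp(2*y) - y*exp(2*y) + exp(2*y)/2.
Answer: y**2*exp(2*y) - y*exp(2*y) + exp(2*y)/2.


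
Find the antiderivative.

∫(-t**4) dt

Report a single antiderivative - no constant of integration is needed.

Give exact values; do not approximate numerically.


Answer: -t**5/5.


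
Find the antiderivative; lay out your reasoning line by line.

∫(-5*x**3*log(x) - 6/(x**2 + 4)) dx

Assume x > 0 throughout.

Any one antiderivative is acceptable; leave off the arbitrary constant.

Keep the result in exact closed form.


Step 1. Rewrite: now ∫(-5*x**3*log(x)) dx + ∫(-6/(x**2 + 4)) dx.
Step 2. Evaluate the standard form: now -3*atan(x/2) + ∫(-5*x**3*log(x)) dx.
Step 3. Integrate ∫(-5*x**3*log(x)) dx by parts with u = log(x), dv = (-5*x**3) dx, so v = -5*x**4/4 [assuming x > 0]: now -5*x**4*log(x)/4 - 3*atan(x/2) + ∫(5*x**3/4) dx.
Step 4. Evaluate the standard form: now -5*x**4*log(x)/4 + 5*x**4/16 - 3*atan(x/2).
Answer: -5*x**4*log(x)/4 + 5*x**4/16 - 3*atan(x/2).


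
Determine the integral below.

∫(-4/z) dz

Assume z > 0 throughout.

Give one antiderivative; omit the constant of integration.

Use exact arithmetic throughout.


Answer: -4*log(z).


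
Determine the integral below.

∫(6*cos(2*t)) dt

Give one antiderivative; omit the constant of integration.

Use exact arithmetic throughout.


Answer: 3*sin(2*t).


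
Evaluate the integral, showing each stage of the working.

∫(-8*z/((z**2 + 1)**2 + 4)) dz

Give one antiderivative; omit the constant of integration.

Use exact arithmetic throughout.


Step 1. Substitute u = z**2 + 1, turning ∫(-8*z/((z**2 + 1)**2 + 4)) dz into ∫(-4/(u**2 + 4)) du: now ∫(-4/(u**2 + 4)) du.
Step 2. Evaluate the standard form: now -2*atan(u/2).
Step 3. Substitute back u = z**2 + 1: now -2*atan(z**2/2 + 1/2).
Answer: -2*atan(z**2/2 + 1/2).


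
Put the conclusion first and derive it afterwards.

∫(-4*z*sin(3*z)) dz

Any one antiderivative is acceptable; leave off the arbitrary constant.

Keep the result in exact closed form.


The answer is 4*z*cos(3*z)/3 - 4*sin(3*z)/9.
Step 1. Integrate ∫(-4*z*sin(3*z)) dz by parts with u = z, dv = (-4*sin(3*z)) dz, so v = 4*cos(3*z)/3: now 4*z*cos(3*z)/3 + ∫(-4*cos(3*z)/3) dz.
Step 2. Evaluate the standard form: now 4*z*cos(3*z)/3 - 4*sin(3*z)/9.
Answer: 4*z*cos(3*z)/3 - 4*sin(3*z)/9.


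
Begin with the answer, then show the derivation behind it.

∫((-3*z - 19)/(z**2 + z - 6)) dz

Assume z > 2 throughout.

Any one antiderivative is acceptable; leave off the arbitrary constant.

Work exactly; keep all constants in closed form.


The answer is -5*log(z - 2) + 2*log(z + 3).
Step 1. Decompose ∫((-3*z - 19)/(z**2 + z - 6)) dz by partial fractions, (-3*z - 19)/(z**2 + z - 6) = 2/(z + 3) - 5/(z - 2): now ∫(-5/(z - 2)) dz + ∫(2/(z + 3)) dz.
Step 2. Evaluate the standard form [assuming z > -3]: now 2*log(z + 3) + ∫(-5/(z - 2)) dz.
Step 3. Evaluate the standard form [assuming z > 2]: now -5*log(z - 2) + 2*log(z + 3).
Answer: -5*log(z - 2) + 2*log(z + 3).


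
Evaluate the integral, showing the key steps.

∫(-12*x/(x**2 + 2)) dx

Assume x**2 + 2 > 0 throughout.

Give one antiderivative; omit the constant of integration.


Step 1. Substitute u = x**2 + 2, turning ∫(-12*x/(x**2 + 2)) dx into ∫(-6/u) du: now ∫(-6/u) du.
Step 2. Evaluate the standard form [assuming u > 0]: now -6*log(u).
Step 3. Substitute back u = x**2 + 2: now -6*log(x**2 + 2).
Answer: -6*log(x**2 + 2).


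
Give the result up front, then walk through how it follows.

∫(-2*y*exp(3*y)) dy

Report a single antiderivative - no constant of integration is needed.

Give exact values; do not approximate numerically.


The answer is -2*y*exp(3*y)/3 + 2*exp(3*y)/9.
Step 1. Integrate ∫(-2*y*exp(3*y)) dy by parts with u = y, dv = (-2*exp(3*y)) dy, so v = -2*exp(3*y)/3: now -2*y*exp(3*y)/3 + ∫(2*exp(3*y)/3) dy.
Step 2. Evaluate the standard form: now -2*y*exp(3*y)/3 + 2*exp(3*y)/9.
Answer: -2*y*exp(3*y)/3 + 2*exp(3*y)/9.


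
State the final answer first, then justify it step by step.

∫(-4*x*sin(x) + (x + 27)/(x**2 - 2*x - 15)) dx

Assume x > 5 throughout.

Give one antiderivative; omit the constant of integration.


The answer is 4*x*cos(x) + 4*log(x - 5) - 3*log(x + 3) - 4*sin(x).
Step 1. Rewrite: now ∫(-4*x*sin(x)) dx + ∫((x + 27)/(x**2 - 2*x - 15)) dx.
Step 2. Integrate ∫(-4*x*sin(x)) dx by parts with u = x, dv = (-4*sin(x)) dx, so v = 4*cos(x): now 4*x*cos(x) + ∫((x + 27)/(x**2 - 2*x - 15)) dx + ∫(-4*cos(x)) dx.
Step 3. Evaluate the standard form: now 4*x*cos(x) - 4*sin(x) + ∫((x + 27)/(x**2 - 2*x - 15)) dx.
Step 4. Decompose ∫((x + 27)/(x**2 - 2*x - 15)) dx by partial fractions, (x + 27)/(x**2 - 2*x - 15) = -3/(x + 3) + 4/(x - 5): now 4*x*cos(x) - 4*sin(x) + ∫(4/(x - 5)) dx + ∫(-3/(x + 3)) dx.
Step 5. Evaluate the standard form [assuming x > 5]: now 4*x*cos(x) + 4*log(x - 5) - 4*sin(x) + ∫(-3/(x + 3)) dx.
Step 6. Evaluate the standard form [assuming x > -3]: now 4*x*cos(x) + 4*log(x - 5) - 3*log(x + 3) - 4*sin(x).
Answer: 4*x*cos(x) + 4*log(x - 5) - 3*log(x + 3) - 4*sin(x).


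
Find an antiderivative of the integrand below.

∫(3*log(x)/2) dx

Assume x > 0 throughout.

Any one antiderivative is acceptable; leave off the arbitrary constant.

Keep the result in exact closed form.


Answer: 3*x*log(x)/2 - 3*x/2.


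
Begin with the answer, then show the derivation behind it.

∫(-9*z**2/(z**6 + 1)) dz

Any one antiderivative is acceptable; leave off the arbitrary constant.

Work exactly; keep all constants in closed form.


The answer is -3*atan(z**3).
Step 1. Substitute u = z**3, turning ∫(-9*z**2/(z**6 + 1)) dz into ∫(-3/(u**2 + 1)) du: now ∫(-3/(u**2 + 1)) du.
Step 2. Evaluate the standard form: now -3*atan(u).
Step 3. Substitute back u = z**3: now -3*atan(z**3).
Answer: -3*atan(z**3).


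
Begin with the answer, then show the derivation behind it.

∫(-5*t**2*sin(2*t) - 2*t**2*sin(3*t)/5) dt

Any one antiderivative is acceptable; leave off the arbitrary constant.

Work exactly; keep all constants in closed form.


The answer is 5*t**2*cos(2*t)/2 + 2*t**2*cos(3*t)/15 - 5*t*sin(2*t)/2 - 4*t*sin(3*t)/45 - 5*cos(2*t)/4 - 4*cos(3*t)/135.
Step 1. Rewrite: now ∫(-5*t**2*sin(2*t)) dt + ∫(-2*t**2*sin(3*t)/5) dt.
Step 2. Integrate ∫(-2*t**2*sin(3*t)/5) dt by parts with u = t**2, dv = (-2*sin(3*t)/5) dt, so v = 2*cos(3*t)/15: now 2*t**2*cos(3*t)/15 + ∫(-4*t*cos(3*t)/15) dt + ∫(-5*t**2*sin(2*t)) dt.
Step 3. Integrate ∫(-4*t*cos(3*t)/15) dt by parts with u = t, dv = (-4*cos(3*t)/15) dt, so v = -4*sin(3*t)/45: now 2*t**2*cos(3*t)/15 - 4*t*sin(3*t)/45 + ∫(-5*t**2*sin(2*t)) dt + ∫(4*sin(3*t)/45) dt.
Step 4. Evaluate the standard form: now 2*t**2*cos(3*t)/15 - 4*t*sin(3*t)/45 - 4*cos(3*t)/135 + ∫(-5*t**2*sin(2*t)) dt.
Step 5. Integrate ∫(-5*t**2*sin(2*t)) dt by parts with u = t**2, dv = (-5*sin(2*t)) dt, so v = 5*cos(2*t)/2: now 5*t**2*cos(2*t)/2 + 2*t**2*cos(3*t)/15 - 4*t*sin(3*t)/45 - 4*cos(3*t)/135 + ∫(-5*t*cos(2*t)) dt.
Step 6. Integrate ∫(-5*t*cos(2*t)) dt by parts with u = t, dv = (-5*cos(2*t)) dt, so v = -5*sin(2*t)/2: now 5*t**2*cos(2*t)/2 + 2*t**2*cos(3*t)/15 - 5*t*sin(2*t)/2 - 4*t*sin(3*t)/45 - 4*cos(3*t)/135 + ∫(5*sin(2*t)/2) dt.
Step 7. Evaluate the standard form: now 5*t**2*cos(2*t)/2 + 2*t**2*cos(3*t)/15 - 5*t*sin(2*t)/2 - 4*t*sin(3*t)/45 - 5*cos(2*t)/4 - 4*cos(3*t)/135.
Answer: 5*t**2*cos(2*t)/2 + 2*t**2*cos(3*t)/15 - 5*t*sin(2*t)/2 - 4*t*sin(3*t)/45 - 5*cos(2*t)/4 - 4*cos(3*t)/135.


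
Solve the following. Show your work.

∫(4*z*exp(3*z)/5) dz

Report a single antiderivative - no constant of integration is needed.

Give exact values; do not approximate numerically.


Step 1. Integrate ∫(4*z*exp(3*z)/5) dz by parts with u = z, dv = (4*exp(3*z)/5) dz, so v = 4*exp(3*z)/15: now 4*z*exp(3*z)/15 + ∫(-4*exp(3*z)/15) dz.
Step 2. Evaluate the standard form: now 4*z*exp(3*z)/15 - 4*exp(3*z)/45.
Answer: 4*z*exp(3*z)/15 - 4*exp(3*z)/45.


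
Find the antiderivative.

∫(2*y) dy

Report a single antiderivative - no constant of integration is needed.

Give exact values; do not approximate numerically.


Answer: y**2.


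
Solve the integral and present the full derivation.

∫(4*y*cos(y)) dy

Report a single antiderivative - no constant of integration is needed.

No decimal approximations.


Step 1. Integrate ∫(4*y*cos(y)) dy by parts with u = y, dv = (4*cos(y)) dy, so v = 4*sin(y): now 4*y*sin(y) + ∫(-4*sin(y)) dy.
Step 2. Evaluate the standard form: now 4*y*sin(y) + 4*cos(y).
Answer: 4*y*sin(y) + 4*cos(y).


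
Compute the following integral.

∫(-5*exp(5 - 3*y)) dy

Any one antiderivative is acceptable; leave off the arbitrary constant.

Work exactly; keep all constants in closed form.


Answer: 5*exp(5 - 3*y)/3.


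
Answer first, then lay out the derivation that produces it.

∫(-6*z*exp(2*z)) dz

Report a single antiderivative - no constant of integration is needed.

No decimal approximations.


The answer is -3*z*exp(2*z) + 3*exp(2*z)/2.
Step 1. Integrate ∫(-6*z*exp(2*z)) dz by parts with u = z, dv = (-6*exp(2*z)) dz, so v = -3*exp(2*z): now -3*z*exp(2*z) + ∫(3*exp(2*z)) dz.
Step 2. Evaluate the standard form: now -3*z*exp(2*z) + 3*exp(2*z)/2.
Answer: -3*z*exp(2*z) + 3*exp(2*z)/2.


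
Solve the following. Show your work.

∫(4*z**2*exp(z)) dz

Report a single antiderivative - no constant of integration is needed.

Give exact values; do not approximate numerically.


Step 1. Integrate ∫(4*z**2*exp(z)) dz by parts with u = z**2, dv = (4*exp(z)) dz, so v = 4*exp(z): now 4*z**2*exp(z) + ∫(-8*z*exp(z)) dz.
Step 2. Integrate ∫(-8*z*exp(z)) dz by parts with u = z, dv = (-8*exp(z)) dz, so v = -8*exp(z): now 4*z**2*exp(z) - 8*z*exp(z) + ∫(8*exp(z)) dz.
Step 3. Evaluate the standard form: now 4*z**2*exp(z) - 8*z*exp(z) + 8*exp(z).
Answer: 4*z**2*exp(z) - 8*z*exp(z) + 8*exp(z).


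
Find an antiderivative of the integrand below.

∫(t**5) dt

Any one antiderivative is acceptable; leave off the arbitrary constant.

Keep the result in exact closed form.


Answer: t**6/6.


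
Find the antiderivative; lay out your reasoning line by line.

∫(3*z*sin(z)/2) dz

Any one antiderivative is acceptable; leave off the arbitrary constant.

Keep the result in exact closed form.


Step 1. Integrate ∫(3*z*sin(z)/2) dz by parts with u = z, dv = (3*sin(z)/2) dz, so v = -3*cos(z)/2: now -3*z*cos(z)/2 + ∫(3*cos(z)/2) dz.
Step 2. Evaluate the standard form: now -3*z*cos(z)/2 + 3*sin(z)/2.
Answer: -3*z*cos(z)/2 + 3*sin(z)/2.


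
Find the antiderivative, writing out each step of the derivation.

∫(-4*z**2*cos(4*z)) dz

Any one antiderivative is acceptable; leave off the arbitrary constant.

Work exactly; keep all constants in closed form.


Step 1. Integrate ∫(-4*z**2*cos(4*z)) dz by parts with u = z**2, dv = (-4*cos(4*z)) dz, so v = -sin(4*z): now -z**2*sin(4*z) + ∫(2*z*sin(4*z)) dz.
Step 2. Integrate ∫(2*z*sin(4*z)) dz by parts with u = z, dv = (2*sin(4*z)) dz, so v = -cos(4*z)/2: now -z**2*sin(4*z) - z*cos(4*z)/2 + ∫(cos(4*z)/2) dz.
Step 3. Evaluate the standard form: now -z**2*sin(4*z) - z*cos(4*z)/2 + sin(4*z)/8.
Answer: -z**2*sin(4*z) - z*cos(4*z)/2 + sin(4*z)/8.


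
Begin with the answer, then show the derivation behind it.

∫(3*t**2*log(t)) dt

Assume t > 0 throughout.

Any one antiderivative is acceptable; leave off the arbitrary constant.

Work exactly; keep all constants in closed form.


The answer is t**3*log(t) - t**3/3.
Step 1. Integrate ∫(3*t**2*log(t)) dt by parts with u = log(t), dv = (3*t**2) dt, so v = t**3 [assuming t > 0]: now t**3*log(t) + ∫(-t**2) dt.
Step 2. Evaluate the standard form: now t**3*log(t) - t**3/3.
Answer: t**3*log(t) - t**3/3.


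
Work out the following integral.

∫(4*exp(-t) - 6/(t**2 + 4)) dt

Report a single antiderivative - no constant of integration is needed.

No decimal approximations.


Answer: -3*atan(t/2) - 4*exp(-t).


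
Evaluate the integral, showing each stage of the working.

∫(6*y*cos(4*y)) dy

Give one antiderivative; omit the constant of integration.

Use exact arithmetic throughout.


Step 1. Integrate ∫(6*y*cos(4*y)) dy by parts with u = y, dv = (6*cos(4*y)) dy, so v = 3*sin(4*y)/2: now 3*y*sin(4*y)/2 + ∫(-3*sin(4*y)/2) dy.
Step 2. Evaluate the standard form: now 3*y*sin(4*y)/2 + 3*cos(4*y)/8.
Answer: 3*y*sin(4*y)/2 + 3*cos(4*y)/8.


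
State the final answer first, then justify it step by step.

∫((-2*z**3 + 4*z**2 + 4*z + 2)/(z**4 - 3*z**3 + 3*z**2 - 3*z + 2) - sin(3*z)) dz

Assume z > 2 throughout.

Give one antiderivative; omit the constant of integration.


The answer is 2*log(z - 2) - 4*log(z - 1) + cos(3*z)/3 - 2*atan(z).
Step 1. Rewrite: now ∫((-2*z**3 + 4*z**2 + 4*z + 2)/(z**4 - 3*z**3 + 3*z**2 - 3*z + 2)) dz + ∫(-sin(3*z)) dz.
Step 2. Evaluate the standard form: now cos(3*z)/3 + ∫((-2*z**3 + 4*z**2 + 4*z + 2)/(z**4 - 3*z**3 + 3*z**2 - 3*z + 2)) dz.
Step 3. Decompose ∫((-2*z**3 + 4*z**2 + 4*z + 2)/(z**4 - 3*z**3 + 3*z**2 - 3*z + 2)) dz by partial fractions, (-2*z**3 + 4*z**2 + 4*z + 2)/(z**4 - 3*z**3 + 3*z**2 - 3*z + 2) = -2/(z**2 + 1) - 4/(z - 1) + 2/(z - 2): now cos(3*z)/3 + ∫(2/(z - 2)) dz + ∫(-4/(z - 1)) dz + ∫(-2/(z**2 + 1)) dz.
Step 4. Evaluate the standard form [assuming z > 2]: now 2*log(z - 2) + cos(3*z)/3 + ∫(-4/(z - 1)) dz + ∫(-2/(z**2 + 1)) dz.
Step 5. Evaluate the standard form [assuming z > 1]: now 2*log(z - 2) - 4*log(z - 1) + cos(3*z)/3 + ∫(-2/(z**2 + 1)) dz.
Step 6. Evaluate the standard form: now 2*log(z - 2) - 4*log(z - 1) + cos(3*z)/3 - 2*atan(z).
Answer: 2*log(z - 2) - 4*log(z - 1) + cos(3*z)/3 - 2*atan(z).


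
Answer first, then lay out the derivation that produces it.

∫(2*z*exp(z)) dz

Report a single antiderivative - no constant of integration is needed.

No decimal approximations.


The answer is 2*z*exp(z) - 2*exp(z).
Step 1. Integrate ∫(2*z*exp(z)) dz by parts with u = z, dv = (2*exp(z)) dz, so v = 2*exp(z): now 2*z*exp(z) + ∫(-2*exp(z)) dz.
Step 2. Evaluate the standard form: now 2*z*exp(z) - 2*exp(z).
Answer: 2*z*exp(z) - 2*exp(z).


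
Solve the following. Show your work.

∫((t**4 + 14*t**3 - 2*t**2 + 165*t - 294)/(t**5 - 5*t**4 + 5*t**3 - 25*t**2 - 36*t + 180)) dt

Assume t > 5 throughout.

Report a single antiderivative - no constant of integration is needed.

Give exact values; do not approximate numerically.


Step 1. Decompose ∫((t**4 + 14*t**3 - 2*t**2 + 165*t - 294)/(t**5 - 5*t**4 + 5*t**3 - 25*t**2 - 36*t + 180)) dt by partial fractions, (t**4 + 14*t**3 - 2*t**2 + 165*t - 294)/(t**5 - 5*t**4 + 5*t**3 - 25*t**2 - 36*t + 180) = -3/(t**2 + 9) - 2/(t + 2) - 1/(t - 2) + 4/(t - 5): now ∫(4/(t - 5)) dt + ∫(-1/(t - 2)) dt + ∫(-2/(t + 2)) dt + ∫(-3/(t**2 + 9)) dt.
Step 2. Evaluate the standard form [assuming t > 2]: now -log(t - 2) + ∫(4/(t - 5)) dt + ∫(-2/(t + 2)) dt + ∫(-3/(t**2 + 9)) dt.
Step 3. Evaluate the standard form [assuming t > 5]: now 4*log(t - 5) - log(t - 2) + ∫(-2/(t + 2)) dt + ∫(-3/(t**2 + 9)) dt.
Step 4. Evaluate the standard form [assuming t > -2]: now 4*log(t - 5) - log(t - 2) - 2*log(t + 2) + ∫(-3/(t**2 + 9)) dt.
Step 5. Evaluate the standard form: now 4*log(t - 5) - log(t - 2) - 2*log(t + 2) - atan(t/3).
Answer: 4*log(t - 5) - log(t - 2) - 2*log(t + 2) - atan(t/3).


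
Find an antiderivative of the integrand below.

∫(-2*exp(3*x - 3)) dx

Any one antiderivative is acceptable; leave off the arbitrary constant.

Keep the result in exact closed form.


Answer: -2*exp(3*x - 3)/3.


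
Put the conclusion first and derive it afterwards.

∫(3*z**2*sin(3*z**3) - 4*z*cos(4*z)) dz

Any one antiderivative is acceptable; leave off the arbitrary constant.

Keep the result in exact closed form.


The answer is -z*sin(4*z) - cos(4*z)/4 - cos(3*z**3)/3.
Step 1. Rewrite: now ∫(-4*z*cos(4*z)) dz + ∫(3*z**2*sin(3*z**3)) dz.
Step 2. Substitute u = z**3, turning ∫(3*z**2*sin(3*z**3)) dz into ∫(sin(3*u)) du: now ∫(-4*z*cos(4*z)) dz + ∫(sin(3*u)) du.
Step 3. Evaluate the standard form: now -cos(3*u)/3 + ∫(-4*z*cos(4*z)) dz.
Step 4. Substitute back u = z**3: now -cos(3*z**3)/3 + ∫(-4*z*cos(4*z)) dz.
Step 5. Integrate ∫(-4*z*cos(4*z)) dz by parts with u = z, dv = (-4*cos(4*z)) dz, so v = -sin(4*z): now -z*sin(4*z) - cos(3*z**3)/3 + ∫(sin(4*z)) dz.
Step 6. Evaluate the standard form: now -z*sin(4*z) - cos(4*z)/4 - cos(3*z**3)/3.
Answer: -z*sin(4*z) - cos(4*z)/4 - cos(3*z**3)/3.


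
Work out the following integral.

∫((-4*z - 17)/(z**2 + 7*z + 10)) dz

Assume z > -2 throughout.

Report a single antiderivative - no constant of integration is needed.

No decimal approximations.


Answer: -3*log(z + 2) - log(z + 5).


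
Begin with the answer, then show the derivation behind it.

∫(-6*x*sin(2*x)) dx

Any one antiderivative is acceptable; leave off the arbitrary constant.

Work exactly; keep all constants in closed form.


The answer is 3*x*cos(2*x) - 3*sin(2*x)/2.
Step 1. Integrate ∫(-6*x*sin(2*x)) dx by parts with u = x, dv = (-6*sin(2*x)) dx, so v = 3*cos(2*x): now 3*x*cos(2*x) + ∫(-3*cos(2*x)) dx.
Step 2. Evaluate the standard form: now 3*x*cos(2*x) - 3*sin(2*x)/2.
Answer: 3*x*cos(2*x) - 3*sin(2*x)/2.


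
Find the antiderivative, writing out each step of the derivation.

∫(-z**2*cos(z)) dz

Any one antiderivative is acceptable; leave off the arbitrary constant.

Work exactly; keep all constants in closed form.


Step 1. Integrate ∫(-z**2*cos(z)) dz by parts with u = z**2, dv = (-cos(z)) dz, so v = -sin(z): now -z**2*sin(z) + ∫(2*z*sin(z)) dz.
Step 2. Integrate ∫(2*z*sin(z)) dz by parts with u = z, dv = (2*sin(z)) dz, so v = -2*cos(z): now -z**2*sin(z) - 2*z*cos(z) + ∫(2*cos(z)) dz.
Step 3. Evaluate the standard form: now -z**2*sin(z) - 2*z*cos(z) + 2*sin(z).
Answer: -z**2*sin(z) - 2*z*cos(z) + 2*sin(z).


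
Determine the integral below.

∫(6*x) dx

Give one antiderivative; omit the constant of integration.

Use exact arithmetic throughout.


Answer: 3*x**2.


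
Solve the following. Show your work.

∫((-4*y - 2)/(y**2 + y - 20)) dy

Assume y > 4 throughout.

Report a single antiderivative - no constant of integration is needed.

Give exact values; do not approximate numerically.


Step 1. Decompose ∫((-4*y - 2)/(y**2 + y - 20)) dy by partial fractions, (-4*y - 2)/(y**2 + y - 20) = -2/(y + 5) - 2/(y - 4): now ∫(-2/(y - 4)) dy + ∫(-2/(y + 5)) dy.
Step 2. Evaluate the standard form [assuming y > -5]: now -2*log(y + 5) + ∫(-2/(y - 4)) dy.
Step 3. Evaluate the standard form [assuming y > 4]: now -2*log(y - 4) - 2*log(y + 5).
Answer: -2*log(y - 4) - 2*log(y + 5).


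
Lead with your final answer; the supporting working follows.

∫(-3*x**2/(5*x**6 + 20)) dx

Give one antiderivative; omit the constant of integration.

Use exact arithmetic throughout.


The answer is -atan(x**3/2)/10.
Step 1. Substitute u = x**3, turning ∫(-3*x**2/(5*x**6 + 20)) dx into ∫(-1/(5*(u**2 + 4))) du: now ∫(-1/(5*(u**2 + 4))) du.
Step 2. Evaluate the standard form: now -atan(u/2)/10.
Step 3. Substitute back u = x**3: now -atan(x**3/2)/10.
Answer: -atan(x**3/2)/10.


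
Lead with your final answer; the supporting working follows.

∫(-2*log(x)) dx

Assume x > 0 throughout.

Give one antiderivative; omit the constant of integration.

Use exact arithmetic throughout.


The answer is -2*x*log(x) + 2*x.
Step 1. Integrate ∫(-2*log(x)) dx by parts with u = log(x), dv = (-2) dx, so v = -2*x [assuming x > 0]: now -2*x*log(x) + ∫(2) dx.
Step 2. Evaluate the standard form: now -2*x*log(x) + 2*x.
Answer: -2*x*log(x) + 2*x.


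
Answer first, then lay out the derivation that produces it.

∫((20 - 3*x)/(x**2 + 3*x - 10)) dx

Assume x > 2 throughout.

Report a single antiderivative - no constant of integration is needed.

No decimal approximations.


The answer is 2*log(x - 2) - 5*log(x + 5).
Step 1. Decompose ∫((20 - 3*x)/(x**2 + 3*x - 10)) dx by partial fractions, (20 - 3*x)/(x**2 + 3*x - 10) = -5/(x + 5) + 2/(x - 2): now ∫(2/(x - 2)) dx + ∫(-5/(x + 5)) dx.
Step 2. Evaluate the standard form [assuming x > 2]: now 2*log(x - 2) + ∫(-5/(x + 5)) dx.
Step 3. Evaluate the standard form [assuming x > -5]: now 2*log(x - 2) - 5*log(x + 5).
Answer: 2*log(x - 2) - 5*log(x + 5).


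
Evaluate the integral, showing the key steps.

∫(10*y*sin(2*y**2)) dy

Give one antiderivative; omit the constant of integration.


Step 1. Substitute u = y**2, turning ∫(10*y*sin(2*y**2)) dy into ∫(5*sin(2*u)) du: now ∫(5*sin(2*u)) du.
Step 2. Evaluate the standard form: now -5*cos(2*u)/2.
Step 3. Substitute back u = y**2: now -5*cos(2*y**2)/2.
Answer: -5*cos(2*y**2)/2.
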